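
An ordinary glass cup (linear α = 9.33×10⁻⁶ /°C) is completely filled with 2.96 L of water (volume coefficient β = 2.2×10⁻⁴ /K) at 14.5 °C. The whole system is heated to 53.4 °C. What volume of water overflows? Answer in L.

The cup also expands: β_container ≈ 3α = 2.799×10⁻⁵ /K
Net overflow = V₀(β_liq − 3α_cont)ΔT
β − 3α = 2.20×10⁻⁴ − 2.799×10⁻⁵ = 1.9201×10⁻⁴ /K; ΔT = 38.9 K
ΔV = 2.96 × 1.9201×10⁻⁴ × 38.9 = 0.0221 L

0.0221 L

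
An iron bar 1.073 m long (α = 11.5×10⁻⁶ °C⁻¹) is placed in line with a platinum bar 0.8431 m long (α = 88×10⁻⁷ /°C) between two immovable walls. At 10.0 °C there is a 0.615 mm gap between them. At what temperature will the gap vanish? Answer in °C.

T = 41.1 °C

Gap closes when ΔL₁ + ΔL₂ = 0.615 mm = 6.15×10⁻⁴ m
(α₁L₁ + α₂L₂)ΔT = g
α₁L₁ + α₂L₂ = 11.5×10⁻⁶×1.073 + 88×10⁻⁷×0.8431 = 1.975878×10⁻⁵ m/K
ΔT = 6.15×10⁻⁴ / 1.975878×10⁻⁵ = 31.125 K
T = 10.0 + 31.125 = 41.125 °C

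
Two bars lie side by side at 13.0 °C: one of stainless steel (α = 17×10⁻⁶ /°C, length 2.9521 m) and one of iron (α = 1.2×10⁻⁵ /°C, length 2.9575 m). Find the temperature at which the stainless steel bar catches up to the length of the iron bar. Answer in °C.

T = 380.5 °C

Equal length when α₁L₁ΔT − α₂L₂ΔT = L₂ − L₁ = 5.40×10⁻³ m
α₁L₁ = 5.01857×10⁻⁵, α₂L₂ = 3.549×10⁻⁵ → Δ(αL) = 1.46957×10⁻⁵ m/K
ΔT = 5.40×10⁻³ / 1.46957×10⁻⁵ = 367.454 K, so T = 13.0 + 367.454 = 380.454 °C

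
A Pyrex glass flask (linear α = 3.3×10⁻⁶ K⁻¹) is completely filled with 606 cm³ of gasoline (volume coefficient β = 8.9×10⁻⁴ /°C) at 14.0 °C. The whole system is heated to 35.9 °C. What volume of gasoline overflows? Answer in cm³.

11.7 cm³

The flask also expands: β_container ≈ 3α = 9.9×10⁻⁶ /K
Net overflow = V₀(β_liq − 3α_cont)ΔT
β − 3α = 8.90×10⁻⁴ − 9.9×10⁻⁶ = 8.801×10⁻⁴ /K; ΔT = 21.9 K
ΔV = 606 × 8.801×10⁻⁴ × 21.9 = 11.7 cm³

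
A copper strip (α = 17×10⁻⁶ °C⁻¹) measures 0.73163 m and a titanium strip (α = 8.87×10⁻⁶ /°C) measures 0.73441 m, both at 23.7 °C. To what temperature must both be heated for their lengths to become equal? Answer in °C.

L₁(1 + α₁ΔT) = L₂(1 + α₂ΔT) ⇒ ΔT = (L₂ − L₁)/(α₁L₁ − α₂L₂)
L₂ − L₁ = 0.73441 − 0.73163 = 2.78×10⁻³ m
α₁L₁ − α₂L₂ = 17×10⁻⁶×0.73163 − 8.87×10⁻⁶×0.73441 = 5.9234933×10⁻⁶ m/K
ΔT = 2.78×10⁻³ / 5.9234933×10⁻⁶ = 469.318 K
T = 23.7 + 469.318 = 493.018 °C

T = 493.0 °C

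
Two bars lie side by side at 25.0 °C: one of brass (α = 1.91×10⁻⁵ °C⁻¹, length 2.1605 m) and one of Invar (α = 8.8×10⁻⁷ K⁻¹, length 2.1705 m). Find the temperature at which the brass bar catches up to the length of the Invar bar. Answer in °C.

T = 279.1 °C

L₁(1 + α₁ΔT) = L₂(1 + α₂ΔT) ⇒ ΔT = (L₂ − L₁)/(α₁L₁ − α₂L₂)
L₂ − L₁ = 2.1705 − 2.1605 = 1.00×10⁻² m
α₁L₁ − α₂L₂ = 1.91×10⁻⁵×2.1605 − 8.8×10⁻⁷×2.1705 = 3.935551×10⁻⁵ m/K
ΔT = 1.00×10⁻² / 3.935551×10⁻⁵ = 254.094 K
T = 25.0 + 254.094 = 279.094 °C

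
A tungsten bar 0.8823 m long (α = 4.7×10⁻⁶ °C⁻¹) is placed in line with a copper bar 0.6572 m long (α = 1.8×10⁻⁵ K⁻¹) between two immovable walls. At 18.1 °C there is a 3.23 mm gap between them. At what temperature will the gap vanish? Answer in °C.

α₁L₁ = 4.14681×10⁻⁶ m/K, α₂L₂ = 1.18296×10⁻⁵ m/K → total 1.597641×10⁻⁵ m/K
ΔT = g/(α₁L₁+α₂L₂) = 3.23×10⁻³ / 1.597641×10⁻⁵ = 202.17 K
T = 18.1 + 202.17 = 220.27 °C

T = 220 °C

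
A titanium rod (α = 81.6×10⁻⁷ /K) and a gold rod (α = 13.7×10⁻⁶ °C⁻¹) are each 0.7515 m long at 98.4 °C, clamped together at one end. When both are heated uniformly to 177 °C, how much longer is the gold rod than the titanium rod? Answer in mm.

ΔT = 78.6 K
titanium: ΔL = 81.6×10⁻⁷ × 0.7515 m × 78.6 = 4.8199×10⁻⁴ m = 0.48199 mm
gold: ΔL = 13.7×10⁻⁶ × 0.7515 m × 78.6 = 8.0923×10⁻⁴ m = 0.80923 mm
difference = 0.80923 − 0.48199 = 0.32724 mm

0.327 mm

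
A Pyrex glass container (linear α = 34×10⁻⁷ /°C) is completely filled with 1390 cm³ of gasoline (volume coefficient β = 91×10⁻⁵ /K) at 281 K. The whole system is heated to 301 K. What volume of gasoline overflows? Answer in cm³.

25.0 cm³

The container also expands: β_container ≈ 3α = 1.02×10⁻⁵ /K
Net overflow = V₀(β_liq − 3α_cont)ΔT
β − 3α = 9.10×10⁻⁴ − 1.02×10⁻⁵ = 8.998×10⁻⁴ /K; ΔT = 20 K
ΔV = 1390 × 8.998×10⁻⁴ × 20 = 25.0 cm³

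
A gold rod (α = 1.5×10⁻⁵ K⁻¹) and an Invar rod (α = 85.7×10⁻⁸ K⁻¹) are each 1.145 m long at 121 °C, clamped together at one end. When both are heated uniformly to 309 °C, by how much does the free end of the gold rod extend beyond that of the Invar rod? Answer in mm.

3.04 mm

ΔT = 188 K
gold: ΔL = 1.5×10⁻⁵ × 1.145 m × 188 = 3.2289×10⁻³ m = 3.2289 mm
Invar: ΔL = 85.7×10⁻⁸ × 1.145 m × 188 = 1.8448×10⁻⁴ m = 0.18448 mm
difference = 3.2289 − 0.18448 = 3.04442 mm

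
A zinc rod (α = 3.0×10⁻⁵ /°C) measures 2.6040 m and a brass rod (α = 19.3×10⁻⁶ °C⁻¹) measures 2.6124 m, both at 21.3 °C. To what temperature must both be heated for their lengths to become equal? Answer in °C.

T = 324.5 °C

Equal length when α₁L₁ΔT − α₂L₂ΔT = L₂ − L₁ = 8.40×10⁻³ m
α₁L₁ = 7.812×10⁻⁵, α₂L₂ = 5.041932×10⁻⁵ → Δ(αL) = 2.770068×10⁻⁵ m/K
ΔT = 8.40×10⁻³ / 2.770068×10⁻⁵ = 303.242 K, so T = 21.3 + 303.242 = 324.542 °C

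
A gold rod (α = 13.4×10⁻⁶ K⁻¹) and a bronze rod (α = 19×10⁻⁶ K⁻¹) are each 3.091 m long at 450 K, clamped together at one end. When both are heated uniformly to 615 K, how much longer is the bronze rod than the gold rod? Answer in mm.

2.86 mm

ΔT = 165 K
gold: ΔL = 13.4×10⁻⁶ × 3.091 m × 165 = 6.8342×10⁻³ m = 6.8342 mm
bronze: ΔL = 19×10⁻⁶ × 3.091 m × 165 = 9.6903×10⁻³ m = 9.6903 mm
difference = 9.6903 − 6.8342 = 2.8561 mm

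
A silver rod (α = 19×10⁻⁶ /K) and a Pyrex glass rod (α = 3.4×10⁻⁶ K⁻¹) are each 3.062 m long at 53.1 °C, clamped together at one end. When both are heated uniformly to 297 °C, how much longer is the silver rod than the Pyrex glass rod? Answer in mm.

11.7 mm

ΔT = 243.9 K
silver: ΔL = 19×10⁻⁶ × 3.062 m × 243.9 = 1.4190×10⁻² m = 14.190 mm
Pyrex glass: ΔL = 3.4×10⁻⁶ × 3.062 m × 243.9 = 2.5392×10⁻³ m = 2.5392 mm
difference = 14.190 − 2.5392 = 11.6508 mm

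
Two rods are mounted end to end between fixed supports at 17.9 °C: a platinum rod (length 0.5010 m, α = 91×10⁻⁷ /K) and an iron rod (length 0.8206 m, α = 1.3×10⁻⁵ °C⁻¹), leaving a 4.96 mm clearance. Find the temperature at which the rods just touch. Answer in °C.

Gap closes when ΔL₁ + ΔL₂ = 4.96 mm = 4.96×10⁻³ m
(α₁L₁ + α₂L₂)ΔT = g
α₁L₁ + α₂L₂ = 91×10⁻⁷×0.5010 + 1.3×10⁻⁵×0.8206 = 1.52269×10⁻⁵ m/K
ΔT = 4.96×10⁻³ / 1.52269×10⁻⁵ = 325.74 K
T = 17.9 + 325.74 = 343.64 °C

T = 344 °C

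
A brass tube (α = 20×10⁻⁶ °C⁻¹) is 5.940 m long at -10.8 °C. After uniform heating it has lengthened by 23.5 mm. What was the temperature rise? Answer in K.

ΔL = αL₀ΔT ⇒ ΔT = ΔL / (αL₀)
ΔT = 23.5×10⁻³ m / (20×10⁻⁶ × 5.940 m) = 197.81 K

ΔT = 198 K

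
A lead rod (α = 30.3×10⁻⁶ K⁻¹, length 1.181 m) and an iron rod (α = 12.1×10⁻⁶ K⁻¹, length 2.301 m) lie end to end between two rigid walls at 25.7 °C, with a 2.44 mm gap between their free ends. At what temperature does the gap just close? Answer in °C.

T = 64.0 °C

Gap closes when ΔL₁ + ΔL₂ = 2.44 mm = 2.44×10⁻³ m
(α₁L₁ + α₂L₂)ΔT = g
α₁L₁ + α₂L₂ = 30.3×10⁻⁶×1.181 + 12.1×10⁻⁶×2.301 = 6.36264×10⁻⁵ m/K
ΔT = 2.44×10⁻³ / 6.36264×10⁻⁵ = 38.349 K
T = 25.7 + 38.349 = 64.049 °C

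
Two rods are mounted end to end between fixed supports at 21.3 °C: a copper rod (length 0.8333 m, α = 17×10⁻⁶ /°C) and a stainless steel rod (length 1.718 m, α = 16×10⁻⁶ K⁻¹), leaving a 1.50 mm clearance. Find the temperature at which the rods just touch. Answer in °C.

Gap closes when ΔL₁ + ΔL₂ = 1.50 mm = 1.50×10⁻³ m
(α₁L₁ + α₂L₂)ΔT = g
α₁L₁ + α₂L₂ = 17×10⁻⁶×0.8333 + 16×10⁻⁶×1.718 = 4.16541×10⁻⁵ m/K
ΔT = 1.50×10⁻³ / 4.16541×10⁻⁵ = 36.011 K
T = 21.3 + 36.011 = 57.311 °C

T = 57.3 °C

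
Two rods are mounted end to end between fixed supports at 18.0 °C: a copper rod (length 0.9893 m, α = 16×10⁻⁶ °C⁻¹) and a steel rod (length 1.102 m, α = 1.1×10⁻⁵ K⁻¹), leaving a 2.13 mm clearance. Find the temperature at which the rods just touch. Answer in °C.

T = 94.2 °C

Gap closes when ΔL₁ + ΔL₂ = 2.13 mm = 2.13×10⁻³ m
(α₁L₁ + α₂L₂)ΔT = g
α₁L₁ + α₂L₂ = 16×10⁻⁶×0.9893 + 1.1×10⁻⁵×1.102 = 2.79508×10⁻⁵ m/K
ΔT = 2.13×10⁻³ / 2.79508×10⁻⁵ = 76.205 K
T = 18.0 + 76.205 = 94.205 °C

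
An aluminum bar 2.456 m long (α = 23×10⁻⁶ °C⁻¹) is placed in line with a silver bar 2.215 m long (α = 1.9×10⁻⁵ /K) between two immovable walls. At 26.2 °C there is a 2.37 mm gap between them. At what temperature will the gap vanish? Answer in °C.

α₁L₁ = 5.6488×10⁻⁵ m/K, α₂L₂ = 4.2085×10⁻⁵ m/K → total 9.8573×10⁻⁵ m/K
ΔT = g/(α₁L₁+α₂L₂) = 2.37×10⁻³ / 9.8573×10⁻⁵ = 24.043 K
T = 26.2 + 24.043 = 50.243 °C

T = 50.2 °C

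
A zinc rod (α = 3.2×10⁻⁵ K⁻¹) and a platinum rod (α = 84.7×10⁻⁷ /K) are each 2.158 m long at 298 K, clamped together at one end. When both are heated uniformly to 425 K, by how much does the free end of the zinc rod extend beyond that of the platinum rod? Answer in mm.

6.45 mm

ΔT = 127 K
zinc: ΔL = 3.2×10⁻⁵ × 2.158 m × 127 = 8.7701×10⁻³ m = 8.7701 mm
platinum: ΔL = 84.7×10⁻⁷ × 2.158 m × 127 = 2.3213×10⁻³ m = 2.3213 mm
difference = 8.7701 − 2.3213 = 6.4488 mm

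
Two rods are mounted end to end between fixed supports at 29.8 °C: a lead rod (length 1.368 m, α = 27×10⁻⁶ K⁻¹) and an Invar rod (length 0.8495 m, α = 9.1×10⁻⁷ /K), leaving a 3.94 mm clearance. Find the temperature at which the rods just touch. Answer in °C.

T = 134 °C

α₁L₁ = 3.6936×10⁻⁵ m/K, α₂L₂ = 7.73045×10⁻⁷ m/K → total 3.7709045×10⁻⁵ m/K
ΔT = g/(α₁L₁+α₂L₂) = 3.94×10⁻³ / 3.7709045×10⁻⁵ = 104.48 K
T = 29.8 + 104.48 = 134.28 °C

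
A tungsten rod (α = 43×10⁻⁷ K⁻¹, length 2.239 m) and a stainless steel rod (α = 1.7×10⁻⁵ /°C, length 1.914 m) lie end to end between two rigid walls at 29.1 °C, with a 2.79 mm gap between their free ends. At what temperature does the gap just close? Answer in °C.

Gap closes when ΔL₁ + ΔL₂ = 2.79 mm = 2.79×10⁻³ m
(α₁L₁ + α₂L₂)ΔT = g
α₁L₁ + α₂L₂ = 43×10⁻⁷×2.239 + 1.7×10⁻⁵×1.914 = 4.21657×10⁻⁵ m/K
ΔT = 2.79×10⁻³ / 4.21657×10⁻⁵ = 66.168 K
T = 29.1 + 66.168 = 95.268 °C

T = 95.3 °C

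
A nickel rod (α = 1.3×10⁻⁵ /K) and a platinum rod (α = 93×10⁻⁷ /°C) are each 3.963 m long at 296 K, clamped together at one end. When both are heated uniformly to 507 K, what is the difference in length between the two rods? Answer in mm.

3.09 mm

ΔT = 211 K
nickel: ΔL = 1.3×10⁻⁵ × 3.963 m × 211 = 1.0871×10⁻² m = 10.871 mm
platinum: ΔL = 93×10⁻⁷ × 3.963 m × 211 = 7.7766×10⁻³ m = 7.7766 mm
difference = 10.871 − 7.7766 = 3.0944 mm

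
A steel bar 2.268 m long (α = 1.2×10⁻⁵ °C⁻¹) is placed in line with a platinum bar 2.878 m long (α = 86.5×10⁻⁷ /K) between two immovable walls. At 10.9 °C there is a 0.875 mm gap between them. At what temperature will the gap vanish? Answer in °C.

α₁L₁ = 2.7216×10⁻⁵ m/K, α₂L₂ = 2.48947×10⁻⁵ m/K → total 5.21107×10⁻⁵ m/K
ΔT = g/(α₁L₁+α₂L₂) = 8.75×10⁻⁴ / 5.21107×10⁻⁵ = 16.791 K
T = 10.9 + 16.791 = 27.691 °C

T = 27.7 °C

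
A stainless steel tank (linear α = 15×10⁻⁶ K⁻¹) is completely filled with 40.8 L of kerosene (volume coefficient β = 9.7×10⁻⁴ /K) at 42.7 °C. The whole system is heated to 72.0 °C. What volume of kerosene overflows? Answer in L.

The tank also expands: β_container ≈ 3α = 4.5×10⁻⁵ /K
Net overflow = V₀(β_liq − 3α_cont)ΔT
β − 3α = 9.70×10⁻⁴ − 4.5×10⁻⁵ = 9.25×10⁻⁴ /K; ΔT = 29.3 K
ΔV = 40.8 × 9.25×10⁻⁴ × 29.3 = 1.11 L

1.11 L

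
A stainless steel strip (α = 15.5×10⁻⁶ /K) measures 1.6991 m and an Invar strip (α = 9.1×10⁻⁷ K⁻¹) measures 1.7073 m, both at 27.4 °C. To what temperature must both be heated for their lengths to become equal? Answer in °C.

Equal length when α₁L₁ΔT − α₂L₂ΔT = L₂ − L₁ = 8.20×10⁻³ m
α₁L₁ = 2.633605×10⁻⁵, α₂L₂ = 1.553643×10⁻⁶ → Δ(αL) = 2.4782407×10⁻⁵ m/K
ΔT = 8.20×10⁻³ / 2.4782407×10⁻⁵ = 330.880 K, so T = 27.4 + 330.880 = 358.280 °C

T = 358.3 °C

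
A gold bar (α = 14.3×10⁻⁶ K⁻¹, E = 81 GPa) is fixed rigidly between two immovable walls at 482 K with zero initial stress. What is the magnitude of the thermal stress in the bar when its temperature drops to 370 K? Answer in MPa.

σ = 130 MPa

Fully constrained: the free strain ε = αΔT is blocked, so σ = Eε = EαΔT.
|ΔT| = 112 K
σ = 81.0×10⁹ × 14.3×10⁻⁶ × 112 = 1.30×10⁸ Pa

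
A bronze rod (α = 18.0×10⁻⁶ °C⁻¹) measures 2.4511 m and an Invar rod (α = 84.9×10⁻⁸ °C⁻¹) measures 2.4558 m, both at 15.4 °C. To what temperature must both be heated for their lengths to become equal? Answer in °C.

L₁(1 + α₁ΔT) = L₂(1 + α₂ΔT) ⇒ ΔT = (L₂ − L₁)/(α₁L₁ − α₂L₂)
L₂ − L₁ = 2.4558 − 2.4511 = 4.70×10⁻³ m
α₁L₁ − α₂L₂ = 18.0×10⁻⁶×2.4511 − 84.9×10⁻⁸×2.4558 = 4.20348258×10⁻⁵ m/K
ΔT = 4.70×10⁻³ / 4.20348258×10⁻⁵ = 111.812 K
T = 15.4 + 111.812 = 127.212 °C

T = 127.2 °C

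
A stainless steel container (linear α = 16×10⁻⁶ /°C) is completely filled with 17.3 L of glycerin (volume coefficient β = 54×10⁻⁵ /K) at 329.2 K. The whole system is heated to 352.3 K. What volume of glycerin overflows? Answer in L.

The container also expands: β_container ≈ 3α = 4.8×10⁻⁵ /K
Net overflow = V₀(β_liq − 3α_cont)ΔT
β − 3α = 5.40×10⁻⁴ − 4.8×10⁻⁵ = 4.92×10⁻⁴ /K; ΔT = 23.1 K
ΔV = 17.3 × 4.92×10⁻⁴ × 23.1 = 0.197 L

0.197 L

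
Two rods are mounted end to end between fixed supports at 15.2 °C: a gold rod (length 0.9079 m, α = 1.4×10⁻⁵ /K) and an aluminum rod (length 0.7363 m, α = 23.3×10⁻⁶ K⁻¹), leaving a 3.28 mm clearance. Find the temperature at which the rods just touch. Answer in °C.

Gap closes when ΔL₁ + ΔL₂ = 3.28 mm = 3.28×10⁻³ m
(α₁L₁ + α₂L₂)ΔT = g
α₁L₁ + α₂L₂ = 1.4×10⁻⁵×0.9079 + 23.3×10⁻⁶×0.7363 = 2.986639×10⁻⁵ m/K
ΔT = 3.28×10⁻³ / 2.986639×10⁻⁵ = 109.82 K
T = 15.2 + 109.82 = 125.02 °C

T = 125 °C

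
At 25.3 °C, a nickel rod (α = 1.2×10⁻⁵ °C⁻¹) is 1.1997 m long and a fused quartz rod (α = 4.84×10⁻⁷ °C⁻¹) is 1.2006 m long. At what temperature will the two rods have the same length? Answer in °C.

Equal length when α₁L₁ΔT − α₂L₂ΔT = L₂ − L₁ = 9.00×10⁻⁴ m
α₁L₁ = 1.43964×10⁻⁵, α₂L₂ = 5.810904×10⁻⁷ → Δ(αL) = 1.38153096×10⁻⁵ m/K
ΔT = 9.00×10⁻⁴ / 1.38153096×10⁻⁵ = 65.1451 K, so T = 25.3 + 65.1451 = 90.4451 °C

T = 90.45 °C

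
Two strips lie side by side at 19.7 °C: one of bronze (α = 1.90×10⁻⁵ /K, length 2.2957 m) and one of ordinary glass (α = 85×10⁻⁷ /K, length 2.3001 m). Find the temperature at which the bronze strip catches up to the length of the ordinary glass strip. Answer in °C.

L₁(1 + α₁ΔT) = L₂(1 + α₂ΔT) ⇒ ΔT = (L₂ − L₁)/(α₁L₁ − α₂L₂)
L₂ − L₁ = 2.3001 − 2.2957 = 4.40×10⁻³ m
α₁L₁ − α₂L₂ = 1.90×10⁻⁵×2.2957 − 85×10⁻⁷×2.3001 = 2.406745×10⁻⁵ m/K
ΔT = 4.40×10⁻³ / 2.406745×10⁻⁵ = 182.820 K
T = 19.7 + 182.820 = 202.520 °C

T = 202.5 °C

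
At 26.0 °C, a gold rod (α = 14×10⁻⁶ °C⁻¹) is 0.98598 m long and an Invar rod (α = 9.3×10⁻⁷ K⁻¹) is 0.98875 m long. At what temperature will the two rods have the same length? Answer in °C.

Equal length when α₁L₁ΔT − α₂L₂ΔT = L₂ − L₁ = 2.77×10⁻³ m
α₁L₁ = 1.380372×10⁻⁵, α₂L₂ = 9.195375×10⁻⁷ → Δ(αL) = 1.28841825×10⁻⁵ m/K
ΔT = 2.77×10⁻³ / 1.28841825×10⁻⁵ = 214.992 K, so T = 26.0 + 214.992 = 240.992 °C

T = 241.0 °C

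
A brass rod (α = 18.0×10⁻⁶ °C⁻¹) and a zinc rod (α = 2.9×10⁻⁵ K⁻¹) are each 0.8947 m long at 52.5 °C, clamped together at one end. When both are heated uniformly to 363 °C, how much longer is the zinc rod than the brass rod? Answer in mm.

3.06 mm

ΔT = 310.5 K
brass: ΔL = 18.0×10⁻⁶ × 0.8947 m × 310.5 = 5.0005×10⁻³ m = 5.0005 mm
zinc: ΔL = 2.9×10⁻⁵ × 0.8947 m × 310.5 = 8.0563×10⁻³ m = 8.0563 mm
difference = 8.0563 − 5.0005 = 3.0558 mm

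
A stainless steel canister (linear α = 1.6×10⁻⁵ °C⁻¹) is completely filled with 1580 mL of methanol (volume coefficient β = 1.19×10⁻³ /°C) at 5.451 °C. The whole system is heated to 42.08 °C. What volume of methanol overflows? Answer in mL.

66.1 mL

The canister also expands: β_container ≈ 3α = 4.8×10⁻⁵ /K
Net overflow = V₀(β_liq − 3α_cont)ΔT
β − 3α = 1.19×10⁻³ − 4.8×10⁻⁵ = 1.142×10⁻³ /K; ΔT = 36.629 K
ΔV = 1580 × 1.142×10⁻³ × 36.629 = 66.1 mL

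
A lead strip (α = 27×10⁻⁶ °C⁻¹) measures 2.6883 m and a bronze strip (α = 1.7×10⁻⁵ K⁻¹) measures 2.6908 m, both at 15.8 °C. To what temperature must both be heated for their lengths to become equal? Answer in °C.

T = 108.9 °C

L₁(1 + α₁ΔT) = L₂(1 + α₂ΔT) ⇒ ΔT = (L₂ − L₁)/(α₁L₁ − α₂L₂)
L₂ − L₁ = 2.6908 − 2.6883 = 2.50×10⁻³ m
α₁L₁ − α₂L₂ = 27×10⁻⁶×2.6883 − 1.7×10⁻⁵×2.6908 = 2.68405×10⁻⁵ m/K
ΔT = 2.50×10⁻³ / 2.68405×10⁻⁵ = 93.143 K
T = 15.8 + 93.143 = 108.943 °C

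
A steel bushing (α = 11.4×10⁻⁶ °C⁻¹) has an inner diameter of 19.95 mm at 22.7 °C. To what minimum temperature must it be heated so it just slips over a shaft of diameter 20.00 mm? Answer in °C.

T = 243 °C

Required Δd = 20.00 − 19.95 = 0.05 mm
Δd = αd₀ΔT ⇒ ΔT = Δd/(αd₀) = 0.05 / (11.4×10⁻⁶ × 19.95) = 219.85 K
T_min = 22.7 + 219.85 = 242.55 °C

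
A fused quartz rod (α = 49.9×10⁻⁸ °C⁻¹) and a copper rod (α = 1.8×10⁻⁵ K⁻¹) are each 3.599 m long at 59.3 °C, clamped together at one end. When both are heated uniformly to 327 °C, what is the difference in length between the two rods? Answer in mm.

16.9 mm

ΔT = 267.7 K
fused quartz: ΔL = 49.9×10⁻⁸ × 3.599 m × 267.7 = 4.8076×10⁻⁴ m = 0.48076 mm
copper: ΔL = 1.8×10⁻⁵ × 3.599 m × 267.7 = 1.7342×10⁻² m = 17.342 mm
difference = 17.342 − 0.48076 = 16.86124 mm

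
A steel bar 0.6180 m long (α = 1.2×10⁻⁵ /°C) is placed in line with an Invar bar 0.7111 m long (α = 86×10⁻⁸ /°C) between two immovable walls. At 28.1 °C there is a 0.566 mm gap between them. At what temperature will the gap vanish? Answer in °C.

T = 98.6 °C

α₁L₁ = 7.416×10⁻⁶ m/K, α₂L₂ = 6.11546×10⁻⁷ m/K → total 8.027546×10⁻⁶ m/K
ΔT = g/(α₁L₁+α₂L₂) = 5.66×10⁻⁴ / 8.027546×10⁻⁶ = 70.507 K
T = 28.1 + 70.507 = 98.607 °C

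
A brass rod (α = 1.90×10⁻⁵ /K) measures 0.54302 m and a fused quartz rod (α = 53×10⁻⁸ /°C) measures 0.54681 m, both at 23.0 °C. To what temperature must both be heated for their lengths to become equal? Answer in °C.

T = 401.0 °C

Equal length when α₁L₁ΔT − α₂L₂ΔT = L₂ − L₁ = 3.79×10⁻³ m
α₁L₁ = 1.031738×10⁻⁵, α₂L₂ = 2.898093×10⁻⁷ → Δ(αL) = 1.00275707×10⁻⁵ m/K
ΔT = 3.79×10⁻³ / 1.00275707×10⁻⁵ = 377.958 K, so T = 23.0 + 377.958 = 400.958 °C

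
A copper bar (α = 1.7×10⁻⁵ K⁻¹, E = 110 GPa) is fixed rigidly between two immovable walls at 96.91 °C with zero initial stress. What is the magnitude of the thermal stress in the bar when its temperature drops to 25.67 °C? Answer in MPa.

Fully constrained: the free strain ε = αΔT is blocked, so σ = Eε = EαΔT.
|ΔT| = 71.24 K
σ = 110×10⁹ × 1.7×10⁻⁵ × 71.24 = 1.33×10⁸ Pa

σ = 133 MPa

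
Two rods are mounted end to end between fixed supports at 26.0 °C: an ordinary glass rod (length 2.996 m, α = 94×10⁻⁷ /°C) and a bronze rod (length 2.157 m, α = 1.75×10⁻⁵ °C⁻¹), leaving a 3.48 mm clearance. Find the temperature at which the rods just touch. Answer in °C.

T = 78.8 °C

Gap closes when ΔL₁ + ΔL₂ = 3.48 mm = 3.48×10⁻³ m
(α₁L₁ + α₂L₂)ΔT = g
α₁L₁ + α₂L₂ = 94×10⁻⁷×2.996 + 1.75×10⁻⁵×2.157 = 6.59099×10⁻⁵ m/K
ΔT = 3.48×10⁻³ / 6.59099×10⁻⁵ = 52.799 K
T = 26.0 + 52.799 = 78.799 °C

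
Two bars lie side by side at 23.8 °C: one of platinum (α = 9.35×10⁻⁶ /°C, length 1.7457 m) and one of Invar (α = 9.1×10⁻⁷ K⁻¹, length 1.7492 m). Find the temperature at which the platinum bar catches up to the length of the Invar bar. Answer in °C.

L₁(1 + α₁ΔT) = L₂(1 + α₂ΔT) ⇒ ΔT = (L₂ − L₁)/(α₁L₁ − α₂L₂)
L₂ − L₁ = 1.7492 − 1.7457 = 3.50×10⁻³ m
α₁L₁ − α₂L₂ = 9.35×10⁻⁶×1.7457 − 9.1×10⁻⁷×1.7492 = 1.4730523×10⁻⁵ m/K
ΔT = 3.50×10⁻³ / 1.4730523×10⁻⁵ = 237.602 K
T = 23.8 + 237.602 = 261.402 °C

T = 261.4 °C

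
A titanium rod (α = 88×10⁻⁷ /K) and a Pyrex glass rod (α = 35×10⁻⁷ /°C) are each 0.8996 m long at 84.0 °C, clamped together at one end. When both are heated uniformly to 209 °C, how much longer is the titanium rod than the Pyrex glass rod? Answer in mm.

0.596 mm

ΔT = 125.0 K
titanium: ΔL = 88×10⁻⁷ × 0.8996 m × 125.0 = 9.8956×10⁻⁴ m = 0.98956 mm
Pyrex glass: ΔL = 35×10⁻⁷ × 0.8996 m × 125.0 = 3.9357×10⁻⁴ m = 0.39357 mm
difference = 0.98956 − 0.39357 = 0.59599 mm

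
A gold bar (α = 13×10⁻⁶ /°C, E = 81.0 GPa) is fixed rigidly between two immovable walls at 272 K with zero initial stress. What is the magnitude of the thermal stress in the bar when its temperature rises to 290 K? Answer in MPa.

σ = 19.0 MPa

Fully constrained: the free strain ε = αΔT is blocked, so σ = Eε = EαΔT.
|ΔT| = 18 K
σ = 81.0×10⁹ × 13×10⁻⁶ × 18 = 1.90×10⁷ Pa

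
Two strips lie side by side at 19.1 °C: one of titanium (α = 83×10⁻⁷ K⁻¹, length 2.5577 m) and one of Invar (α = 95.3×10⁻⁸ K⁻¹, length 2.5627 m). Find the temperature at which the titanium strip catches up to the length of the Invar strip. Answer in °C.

T = 285.2 °C

Equal length when α₁L₁ΔT − α₂L₂ΔT = L₂ − L₁ = 5.00×10⁻³ m
α₁L₁ = 2.122891×10⁻⁵, α₂L₂ = 2.4422531×10⁻⁶ → Δ(αL) = 1.87866569×10⁻⁵ m/K
ΔT = 5.00×10⁻³ / 1.87866569×10⁻⁵ = 266.146 K, so T = 19.1 + 266.146 = 285.246 °C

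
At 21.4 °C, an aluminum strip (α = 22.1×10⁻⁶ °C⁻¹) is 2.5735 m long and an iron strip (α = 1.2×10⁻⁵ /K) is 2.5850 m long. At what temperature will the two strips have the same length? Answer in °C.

T = 466.2 °C

Equal length when α₁L₁ΔT − α₂L₂ΔT = L₂ − L₁ = 1.15×10⁻² m
α₁L₁ = 5.687435×10⁻⁵, α₂L₂ = 3.102×10⁻⁵ → Δ(αL) = 2.585435×10⁻⁵ m/K
ΔT = 1.15×10⁻² / 2.585435×10⁻⁵ = 444.799 K, so T = 21.4 + 444.799 = 466.199 °C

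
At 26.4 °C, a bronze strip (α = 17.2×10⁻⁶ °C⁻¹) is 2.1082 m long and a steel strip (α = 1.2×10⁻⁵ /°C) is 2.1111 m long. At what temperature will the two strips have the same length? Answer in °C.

T = 291.8 °C

Equal length when α₁L₁ΔT − α₂L₂ΔT = L₂ − L₁ = 2.90×10⁻³ m
α₁L₁ = 3.626104×10⁻⁵, α₂L₂ = 2.53332×10⁻⁵ → Δ(αL) = 1.092784×10⁻⁵ m/K
ΔT = 2.90×10⁻³ / 1.092784×10⁻⁵ = 265.377 K, so T = 26.4 + 265.377 = 291.777 °C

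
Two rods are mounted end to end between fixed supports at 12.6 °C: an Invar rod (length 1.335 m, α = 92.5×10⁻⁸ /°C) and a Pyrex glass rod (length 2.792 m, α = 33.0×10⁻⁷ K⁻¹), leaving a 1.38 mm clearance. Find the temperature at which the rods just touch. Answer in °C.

T = 145 °C

Gap closes when ΔL₁ + ΔL₂ = 1.38 mm = 1.38×10⁻³ m
(α₁L₁ + α₂L₂)ΔT = g
α₁L₁ + α₂L₂ = 92.5×10⁻⁸×1.335 + 33.0×10⁻⁷×2.792 = 1.0448475×10⁻⁵ m/K
ΔT = 1.38×10⁻³ / 1.0448475×10⁻⁵ = 132.08 K
T = 12.6 + 132.08 = 144.68 °C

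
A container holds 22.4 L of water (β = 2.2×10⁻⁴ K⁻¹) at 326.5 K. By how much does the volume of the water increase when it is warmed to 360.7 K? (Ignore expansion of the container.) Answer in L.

|ΔT| = |360.7 − 326.5| = 34.2 K
ΔV = βV₀ΔT = (2.2×10⁻⁴)(22.4)(34.2) = 0.169 L

ΔV = 0.169 L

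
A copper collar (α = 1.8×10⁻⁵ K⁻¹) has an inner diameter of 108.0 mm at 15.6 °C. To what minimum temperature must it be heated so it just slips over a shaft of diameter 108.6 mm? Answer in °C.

Required Δd = 108.6 − 108.0 = 0.6 mm
Δd = αd₀ΔT ⇒ ΔT = Δd/(αd₀) = 0.6 / (1.8×10⁻⁵ × 108.0) = 308.64 K
T_min = 15.6 + 308.64 = 324.24 °C

T = 324 °C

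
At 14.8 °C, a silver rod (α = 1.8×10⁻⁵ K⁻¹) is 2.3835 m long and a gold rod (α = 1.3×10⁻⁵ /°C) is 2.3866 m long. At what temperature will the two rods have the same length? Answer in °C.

Equal length when α₁L₁ΔT − α₂L₂ΔT = L₂ − L₁ = 3.10×10⁻³ m
α₁L₁ = 4.2903×10⁻⁵, α₂L₂ = 3.10258×10⁻⁵ → Δ(αL) = 1.18772×10⁻⁵ m/K
ΔT = 3.10×10⁻³ / 1.18772×10⁻⁵ = 261.004 K, so T = 14.8 + 261.004 = 275.804 °C

T = 275.8 °C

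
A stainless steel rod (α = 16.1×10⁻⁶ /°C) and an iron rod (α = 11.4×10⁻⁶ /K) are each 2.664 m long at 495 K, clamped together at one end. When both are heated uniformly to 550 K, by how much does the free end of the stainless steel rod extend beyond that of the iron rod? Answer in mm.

0.689 mm

ΔT = 55 K
stainless steel: ΔL = 16.1×10⁻⁶ × 2.664 m × 55 = 2.3590×10⁻³ m = 2.3590 mm
iron: ΔL = 11.4×10⁻⁶ × 2.664 m × 55 = 1.6703×10⁻³ m = 1.6703 mm
difference = 2.3590 − 1.6703 = 0.6887 mm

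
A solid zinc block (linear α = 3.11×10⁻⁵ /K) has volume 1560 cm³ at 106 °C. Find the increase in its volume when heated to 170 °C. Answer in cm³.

ΔV = 9.32 cm³

Isotropic solid: β ≈ 3α = 9.3×10⁻⁵ /K; ΔT = 64 K
ΔV = 3αV₀ΔT = 3(3.11×10⁻⁵)(1560)(64) = 9.32 cm³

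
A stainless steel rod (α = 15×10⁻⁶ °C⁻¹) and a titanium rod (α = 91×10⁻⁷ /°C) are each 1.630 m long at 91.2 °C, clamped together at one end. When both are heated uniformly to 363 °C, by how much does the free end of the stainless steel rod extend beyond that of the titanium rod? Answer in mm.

2.61 mm

ΔT = 271.8 K
stainless steel: ΔL = 15×10⁻⁶ × 1.630 m × 271.8 = 6.6455×10⁻³ m = 6.6455 mm
titanium: ΔL = 91×10⁻⁷ × 1.630 m × 271.8 = 4.0316×10⁻³ m = 4.0316 mm
difference = 6.6455 − 4.0316 = 2.6139 mm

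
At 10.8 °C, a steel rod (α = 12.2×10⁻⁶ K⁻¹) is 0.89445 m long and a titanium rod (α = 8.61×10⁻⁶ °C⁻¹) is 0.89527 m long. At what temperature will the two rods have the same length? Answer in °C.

Equal length when α₁L₁ΔT − α₂L₂ΔT = L₂ − L₁ = 8.20×10⁻⁴ m
α₁L₁ = 1.091229×10⁻⁵, α₂L₂ = 7.7082747×10⁻⁶ → Δ(αL) = 3.2040153×10⁻⁶ m/K
ΔT = 8.20×10⁻⁴ / 3.2040153×10⁻⁶ = 255.929 K, so T = 10.8 + 255.929 = 266.729 °C

T = 266.7 °C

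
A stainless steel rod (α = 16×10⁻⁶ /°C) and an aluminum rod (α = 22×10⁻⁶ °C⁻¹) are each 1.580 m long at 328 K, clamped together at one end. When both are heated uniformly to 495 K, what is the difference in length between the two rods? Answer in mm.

ΔT = 167 K
stainless steel: ΔL = 16×10⁻⁶ × 1.580 m × 167 = 4.2218×10⁻³ m = 4.2218 mm
aluminum: ΔL = 22×10⁻⁶ × 1.580 m × 167 = 5.8049×10⁻³ m = 5.8049 mm
difference = 5.8049 − 4.2218 = 1.5831 mm

1.58 mm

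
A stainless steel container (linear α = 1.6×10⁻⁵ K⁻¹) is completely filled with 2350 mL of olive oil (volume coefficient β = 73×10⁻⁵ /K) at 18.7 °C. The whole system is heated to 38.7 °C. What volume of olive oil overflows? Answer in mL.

32.1 mL

The container also expands: β_container ≈ 3α = 4.8×10⁻⁵ /K
Net overflow = V₀(β_liq − 3α_cont)ΔT
β − 3α = 7.30×10⁻⁴ − 4.8×10⁻⁵ = 6.82×10⁻⁴ /K; ΔT = 20.0 K
ΔV = 2350 × 6.82×10⁻⁴ × 20.0 = 32.1 mL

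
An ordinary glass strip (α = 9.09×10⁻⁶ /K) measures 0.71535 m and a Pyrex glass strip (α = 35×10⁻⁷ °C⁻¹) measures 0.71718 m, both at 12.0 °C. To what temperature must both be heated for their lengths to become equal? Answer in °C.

T = 470.4 °C

Equal length when α₁L₁ΔT − α₂L₂ΔT = L₂ − L₁ = 1.83×10⁻³ m
α₁L₁ = 6.5025315×10⁻⁶, α₂L₂ = 2.51013×10⁻⁶ → Δ(αL) = 3.9924015×10⁻⁶ m/K
ΔT = 1.83×10⁻³ / 3.9924015×10⁻⁶ = 458.371 K, so T = 12.0 + 458.371 = 470.371 °C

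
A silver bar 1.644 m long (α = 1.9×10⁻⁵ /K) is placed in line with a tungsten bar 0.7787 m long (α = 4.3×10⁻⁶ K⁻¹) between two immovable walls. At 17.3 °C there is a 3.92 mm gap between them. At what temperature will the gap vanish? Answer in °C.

α₁L₁ = 3.1236×10⁻⁵ m/K, α₂L₂ = 3.34841×10⁻⁶ m/K → total 3.458441×10⁻⁵ m/K
ΔT = g/(α₁L₁+α₂L₂) = 3.92×10⁻³ / 3.458441×10⁻⁵ = 113.35 K
T = 17.3 + 113.35 = 130.65 °C

T = 131 °C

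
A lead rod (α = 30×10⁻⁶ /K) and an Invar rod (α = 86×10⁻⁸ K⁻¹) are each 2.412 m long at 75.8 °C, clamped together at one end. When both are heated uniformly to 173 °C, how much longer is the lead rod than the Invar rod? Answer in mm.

ΔT = 97.2 K
lead: ΔL = 30×10⁻⁶ × 2.412 m × 97.2 = 7.0334×10⁻³ m = 7.0334 mm
Invar: ΔL = 86×10⁻⁸ × 2.412 m × 97.2 = 2.0162×10⁻⁴ m = 0.20162 mm
difference = 7.0334 − 0.20162 = 6.83178 mm

6.83 mm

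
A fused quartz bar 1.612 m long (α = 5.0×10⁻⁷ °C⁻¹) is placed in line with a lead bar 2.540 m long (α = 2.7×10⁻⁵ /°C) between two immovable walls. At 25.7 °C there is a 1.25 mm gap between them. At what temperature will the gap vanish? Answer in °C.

T = 43.7 °C

Gap closes when ΔL₁ + ΔL₂ = 1.25 mm = 1.25×10⁻³ m
(α₁L₁ + α₂L₂)ΔT = g
α₁L₁ + α₂L₂ = 5.0×10⁻⁷×1.612 + 2.7×10⁻⁵×2.540 = 6.9386×10⁻⁵ m/K
ΔT = 1.25×10⁻³ / 6.9386×10⁻⁵ = 18.015 K
T = 25.7 + 18.015 = 43.715 °C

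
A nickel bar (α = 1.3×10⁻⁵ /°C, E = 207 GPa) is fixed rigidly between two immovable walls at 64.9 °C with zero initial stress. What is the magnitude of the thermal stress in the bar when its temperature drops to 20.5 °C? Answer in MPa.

Fully constrained: the free strain ε = αΔT is blocked, so σ = Eε = EαΔT.
|ΔT| = 44.4 K
σ = 207×10⁹ × 1.3×10⁻⁵ × 44.4 = 1.19×10⁸ Pa

σ = 119 MPa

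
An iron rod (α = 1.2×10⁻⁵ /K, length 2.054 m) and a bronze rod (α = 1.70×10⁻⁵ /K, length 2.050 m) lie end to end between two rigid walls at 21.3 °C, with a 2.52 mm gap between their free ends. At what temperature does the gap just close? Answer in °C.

Gap closes when ΔL₁ + ΔL₂ = 2.52 mm = 2.52×10⁻³ m
(α₁L₁ + α₂L₂)ΔT = g
α₁L₁ + α₂L₂ = 1.2×10⁻⁵×2.054 + 1.70×10⁻⁵×2.050 = 5.9498×10⁻⁵ m/K
ΔT = 2.52×10⁻³ / 5.9498×10⁻⁵ = 42.354 K
T = 21.3 + 42.354 = 63.654 °C

T = 63.7 °C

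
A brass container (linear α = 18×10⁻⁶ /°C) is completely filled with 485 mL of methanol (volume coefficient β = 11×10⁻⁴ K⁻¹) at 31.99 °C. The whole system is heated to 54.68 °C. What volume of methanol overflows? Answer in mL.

The container also expands: β_container ≈ 3α = 5.4×10⁻⁵ /K
Net overflow = V₀(β_liq − 3α_cont)ΔT
β − 3α = 1.10×10⁻³ − 5.4×10⁻⁵ = 1.046×10⁻³ /K; ΔT = 22.69 K
ΔV = 485 × 1.046×10⁻³ × 22.69 = 11.5 mL

11.5 mL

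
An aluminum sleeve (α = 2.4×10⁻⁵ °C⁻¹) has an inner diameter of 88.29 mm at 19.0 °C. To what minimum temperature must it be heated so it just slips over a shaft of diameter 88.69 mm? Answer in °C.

Required Δd = 88.69 − 88.29 = 0.40 mm
Δd = αd₀ΔT ⇒ ΔT = Δd/(αd₀) = 0.40 / (2.4×10⁻⁵ × 88.29) = 188.77 K
T_min = 19.0 + 188.77 = 207.77 °C

T = 208 °C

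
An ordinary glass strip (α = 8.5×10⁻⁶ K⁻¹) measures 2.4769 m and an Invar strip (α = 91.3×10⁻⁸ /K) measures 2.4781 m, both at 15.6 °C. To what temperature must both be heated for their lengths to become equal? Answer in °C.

L₁(1 + α₁ΔT) = L₂(1 + α₂ΔT) ⇒ ΔT = (L₂ − L₁)/(α₁L₁ − α₂L₂)
L₂ − L₁ = 2.4781 − 2.4769 = 1.20×10⁻³ m
α₁L₁ − α₂L₂ = 8.5×10⁻⁶×2.4769 − 91.3×10⁻⁸×2.4781 = 1.87911447×10⁻⁵ m/K
ΔT = 1.20×10⁻³ / 1.87911447×10⁻⁵ = 63.8599 K
T = 15.6 + 63.8599 = 79.4599 °C

T = 79.46 °C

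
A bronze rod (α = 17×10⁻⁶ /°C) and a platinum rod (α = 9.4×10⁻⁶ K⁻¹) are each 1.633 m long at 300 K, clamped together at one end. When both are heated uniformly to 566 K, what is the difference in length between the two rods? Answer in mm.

ΔT = 266 K
bronze: ΔL = 17×10⁻⁶ × 1.633 m × 266 = 7.3844×10⁻³ m = 7.3844 mm
platinum: ΔL = 9.4×10⁻⁶ × 1.633 m × 266 = 4.0832×10⁻³ m = 4.0832 mm
difference = 7.3844 − 4.0832 = 3.3012 mm

3.30 mm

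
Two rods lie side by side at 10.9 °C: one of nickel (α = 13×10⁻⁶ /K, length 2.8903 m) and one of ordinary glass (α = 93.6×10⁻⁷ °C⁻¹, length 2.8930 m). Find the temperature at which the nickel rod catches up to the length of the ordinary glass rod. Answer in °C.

L₁(1 + α₁ΔT) = L₂(1 + α₂ΔT) ⇒ ΔT = (L₂ − L₁)/(α₁L₁ − α₂L₂)
L₂ − L₁ = 2.8930 − 2.8903 = 2.70×10⁻³ m
α₁L₁ − α₂L₂ = 13×10⁻⁶×2.8903 − 93.6×10⁻⁷×2.8930 = 1.049542×10⁻⁵ m/K
ΔT = 2.70×10⁻³ / 1.049542×10⁻⁵ = 257.255 K
T = 10.9 + 257.255 = 268.155 °C

T = 268.2 °C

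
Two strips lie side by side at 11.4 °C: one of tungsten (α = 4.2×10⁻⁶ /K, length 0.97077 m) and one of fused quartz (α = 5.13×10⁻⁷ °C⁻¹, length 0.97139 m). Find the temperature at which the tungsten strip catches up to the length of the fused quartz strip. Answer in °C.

L₁(1 + α₁ΔT) = L₂(1 + α₂ΔT) ⇒ ΔT = (L₂ − L₁)/(α₁L₁ − α₂L₂)
L₂ − L₁ = 0.97139 − 0.97077 = 6.20×10⁻⁴ m
α₁L₁ − α₂L₂ = 4.2×10⁻⁶×0.97077 − 5.13×10⁻⁷×0.97139 = 3.57891093×10⁻⁶ m/K
ΔT = 6.20×10⁻⁴ / 3.57891093×10⁻⁶ = 173.237 K
T = 11.4 + 173.237 = 184.637 °C

T = 184.6 °C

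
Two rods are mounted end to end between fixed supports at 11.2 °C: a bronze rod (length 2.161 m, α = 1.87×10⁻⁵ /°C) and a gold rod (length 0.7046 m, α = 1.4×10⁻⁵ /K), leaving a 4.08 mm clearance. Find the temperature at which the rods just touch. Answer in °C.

Gap closes when ΔL₁ + ΔL₂ = 4.08 mm = 4.08×10⁻³ m
(α₁L₁ + α₂L₂)ΔT = g
α₁L₁ + α₂L₂ = 1.87×10⁻⁵×2.161 + 1.4×10⁻⁵×0.7046 = 5.02751×10⁻⁵ m/K
ΔT = 4.08×10⁻³ / 5.02751×10⁻⁵ = 81.153 K
T = 11.2 + 81.153 = 92.353 °C

T = 92.4 °C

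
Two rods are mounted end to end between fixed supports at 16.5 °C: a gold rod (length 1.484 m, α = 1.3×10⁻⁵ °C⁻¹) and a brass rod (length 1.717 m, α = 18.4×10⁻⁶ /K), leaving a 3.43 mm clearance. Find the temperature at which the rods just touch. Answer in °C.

Gap closes when ΔL₁ + ΔL₂ = 3.43 mm = 3.43×10⁻³ m
(α₁L₁ + α₂L₂)ΔT = g
α₁L₁ + α₂L₂ = 1.3×10⁻⁵×1.484 + 18.4×10⁻⁶×1.717 = 5.08848×10⁻⁵ m/K
ΔT = 3.43×10⁻³ / 5.08848×10⁻⁵ = 67.407 K
T = 16.5 + 67.407 = 83.907 °C

T = 83.9 °C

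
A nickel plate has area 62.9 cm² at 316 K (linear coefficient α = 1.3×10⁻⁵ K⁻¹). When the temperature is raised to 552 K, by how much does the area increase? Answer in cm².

ΔA = 0.386 cm²

Area coefficient ≈ 2α; |ΔT| = 236 K
ΔA = 2αA₀ΔT = 2(1.3×10⁻⁵)(62.9)(236) = 0.386 cm²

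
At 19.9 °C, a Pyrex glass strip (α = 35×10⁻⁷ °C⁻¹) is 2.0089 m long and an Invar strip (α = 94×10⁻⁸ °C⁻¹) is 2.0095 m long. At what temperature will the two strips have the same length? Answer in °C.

L₁(1 + α₁ΔT) = L₂(1 + α₂ΔT) ⇒ ΔT = (L₂ − L₁)/(α₁L₁ − α₂L₂)
L₂ − L₁ = 2.0095 − 2.0089 = 6.00×10⁻⁴ m
α₁L₁ − α₂L₂ = 35×10⁻⁷×2.0089 − 94×10⁻⁸×2.0095 = 5.14222×10⁻⁶ m/K
ΔT = 6.00×10⁻⁴ / 5.14222×10⁻⁶ = 116.681 K
T = 19.9 + 116.681 = 136.581 °C

T = 136.6 °C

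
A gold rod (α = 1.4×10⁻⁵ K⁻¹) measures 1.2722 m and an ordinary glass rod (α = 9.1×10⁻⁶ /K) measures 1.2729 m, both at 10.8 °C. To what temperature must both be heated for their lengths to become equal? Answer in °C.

L₁(1 + α₁ΔT) = L₂(1 + α₂ΔT) ⇒ ΔT = (L₂ − L₁)/(α₁L₁ − α₂L₂)
L₂ − L₁ = 1.2729 − 1.2722 = 7.00×10⁻⁴ m
α₁L₁ − α₂L₂ = 1.4×10⁻⁵×1.2722 − 9.1×10⁻⁶×1.2729 = 6.22741×10⁻⁶ m/K
ΔT = 7.00×10⁻⁴ / 6.22741×10⁻⁶ = 112.406 K
T = 10.8 + 112.406 = 123.206 °C

T = 123.2 °C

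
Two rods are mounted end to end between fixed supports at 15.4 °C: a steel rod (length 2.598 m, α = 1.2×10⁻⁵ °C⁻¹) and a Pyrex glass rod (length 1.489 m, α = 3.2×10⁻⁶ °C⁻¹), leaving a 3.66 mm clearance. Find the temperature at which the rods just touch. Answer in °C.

α₁L₁ = 3.1176×10⁻⁵ m/K, α₂L₂ = 4.7648×10⁻⁶ m/K → total 3.59408×10⁻⁵ m/K
ΔT = g/(α₁L₁+α₂L₂) = 3.66×10⁻³ / 3.59408×10⁻⁵ = 101.83 K
T = 15.4 + 101.83 = 117.23 °C

T = 117 °C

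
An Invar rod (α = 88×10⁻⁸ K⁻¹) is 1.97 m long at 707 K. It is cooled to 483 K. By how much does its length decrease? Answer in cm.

|ΔT| = |483 − 707| = 224 K
ΔL = αL₀ΔT = (88×10⁻⁸)(1.97)(224) = 3.88×10⁻⁴ m

ΔL = 0.0388 cm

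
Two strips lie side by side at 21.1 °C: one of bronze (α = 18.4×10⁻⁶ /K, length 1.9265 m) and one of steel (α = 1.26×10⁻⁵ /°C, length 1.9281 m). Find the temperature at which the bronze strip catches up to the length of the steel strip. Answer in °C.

Equal length when α₁L₁ΔT − α₂L₂ΔT = L₂ − L₁ = 1.60×10⁻³ m
α₁L₁ = 3.54476×10⁻⁵, α₂L₂ = 2.429406×10⁻⁵ → Δ(αL) = 1.115354×10⁻⁵ m/K
ΔT = 1.60×10⁻³ / 1.115354×10⁻⁵ = 143.452 K, so T = 21.1 + 143.452 = 164.552 °C

T = 164.6 °C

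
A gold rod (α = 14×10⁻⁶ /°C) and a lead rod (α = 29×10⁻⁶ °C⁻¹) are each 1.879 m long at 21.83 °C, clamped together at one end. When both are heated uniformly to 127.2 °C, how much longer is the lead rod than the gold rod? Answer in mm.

2.97 mm

ΔT = 105.37 K
gold: ΔL = 14×10⁻⁶ × 1.879 m × 105.37 = 2.7719×10⁻³ m = 2.7719 mm
lead: ΔL = 29×10⁻⁶ × 1.879 m × 105.37 = 5.7417×10⁻³ m = 5.7417 mm
difference = 5.7417 − 2.7719 = 2.9698 mm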